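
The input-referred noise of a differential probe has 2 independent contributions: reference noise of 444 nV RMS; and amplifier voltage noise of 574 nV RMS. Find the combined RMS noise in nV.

726 nV

Uncorrelated sources add in power (mean-square): V_tot = √(ΣV_i²)
V_tot = √[(4.44×10⁻⁷)² + (5.74×10⁻⁷)²] = 7.26×10⁻⁷ V = 726 nV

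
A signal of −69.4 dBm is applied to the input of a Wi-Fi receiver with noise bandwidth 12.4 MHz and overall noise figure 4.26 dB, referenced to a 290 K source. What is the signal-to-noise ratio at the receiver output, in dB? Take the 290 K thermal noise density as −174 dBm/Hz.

29.4 dB

Noise floor: N = −174 + 10 log₁₀(B) + NF
10 log₁₀(1.24×10⁷) = 70.93 dB
N = −174 + 70.93 + 4.26 = −98.81 dBm
SNR = P_sig − N = −69.4 − (−98.81) = 29.41 dB → 29.4 dB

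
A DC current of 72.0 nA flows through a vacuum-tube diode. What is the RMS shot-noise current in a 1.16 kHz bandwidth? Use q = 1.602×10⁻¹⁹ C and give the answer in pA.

I_n = √(2qI·B)
2qI·B = 2 × 1.602×10⁻¹⁹ × 7.20×10⁻⁸ × 1.16×10³ = 2.68×10⁻²³ A²
I_n = √(2.68×10⁻²³) = 5.17×10⁻¹² A = 5.17 pA

5.17 pA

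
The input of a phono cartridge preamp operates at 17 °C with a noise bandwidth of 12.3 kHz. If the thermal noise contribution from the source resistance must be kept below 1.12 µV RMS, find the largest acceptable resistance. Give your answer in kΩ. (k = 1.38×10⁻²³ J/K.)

T = 17 °C + 273.15 = 290.15 K
Johnson–Nyquist: V_n = √(4kTRB) ⇒ R = V_n² / (4kTB)
4kTB = 4 × 1.38×10⁻²³ × 290.15 × 1.23×10⁴ = 1.97×10⁻¹⁶
R = (1.12×10⁻⁶)² / 1.97×10⁻¹⁶ = 6.37×10³ Ω = 6.37 kΩ

6.37 kΩ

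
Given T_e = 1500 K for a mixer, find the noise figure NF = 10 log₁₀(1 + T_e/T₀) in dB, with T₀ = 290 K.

7.90 dB

F = 1 + T_e/T₀ = 1 + 1500/290 = 6.17241
NF = 10 log₁₀(6.17241) = 7.90 dB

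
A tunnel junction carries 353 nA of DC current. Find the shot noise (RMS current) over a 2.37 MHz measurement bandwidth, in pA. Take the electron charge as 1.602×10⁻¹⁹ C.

518 pA

I_n = √(2qI·B)
2qI·B = 2 × 1.602×10⁻¹⁹ × 3.53×10⁻⁷ × 2.37×10⁶ = 2.68×10⁻¹⁹ A²
I_n = √(2.68×10⁻¹⁹) = 5.18×10⁻¹⁰ A = 518 pA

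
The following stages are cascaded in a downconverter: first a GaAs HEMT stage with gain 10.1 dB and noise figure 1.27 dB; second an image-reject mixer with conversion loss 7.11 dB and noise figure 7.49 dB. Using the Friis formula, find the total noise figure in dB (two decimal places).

Convert to linear (a loss of L dB is a gain of −L dB): F_i = 10^(NF_i/10), G_i = 10^(G_i,dB/10)
  Stage 1: F_1 = 10^(1.27/10) = 1.340, G_1 = 10^(10.1/10) = 10.23
  Stage 2: F_2 = 10^(7.49/10) = 5.610, G_2 = 10^(−7.11/10) = 0.1945
Friis cascade:
  F = 1.340 + (5.610 − 1)/10.23 = 1.790
NF = 10 log₁₀(1.790) = 2.53 dB

2.53 dB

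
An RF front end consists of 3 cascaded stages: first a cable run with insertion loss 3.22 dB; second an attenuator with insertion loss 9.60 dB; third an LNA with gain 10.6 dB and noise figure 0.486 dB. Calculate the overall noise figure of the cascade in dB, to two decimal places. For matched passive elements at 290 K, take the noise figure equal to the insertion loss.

13.31 dB

Convert to linear (a loss of L dB is a gain of −L dB): F_i = 10^(NF_i/10), G_i = 10^(G_i,dB/10)
  Stage 1: F_1 = 10^(3.22/10) = 2.099, G_1 = 10^(−3.22/10) = 0.4764
  Stage 2: F_2 = 10^(9.60/10) = 9.120, G_2 = 10^(−9.60/10) = 0.1096
  Stage 3: F_3 = 10^(0.486/10) = 1.118, G_3 = 10^(10.6/10) = 11.48
Friis cascade:
  F = 2.099 + (9.120 − 1)/0.4764 + (1.118 − 1)/0.05224 = 21.41
NF = 10 log₁₀(21.41) = 13.31 dB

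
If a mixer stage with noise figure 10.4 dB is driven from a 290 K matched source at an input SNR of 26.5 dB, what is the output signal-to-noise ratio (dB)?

16.1 dB

By definition F = SNR_in/SNR_out, so in dB: SNR_out = SNR_in − NF
SNR_out = 26.5 − 10.4 = 16.1 dB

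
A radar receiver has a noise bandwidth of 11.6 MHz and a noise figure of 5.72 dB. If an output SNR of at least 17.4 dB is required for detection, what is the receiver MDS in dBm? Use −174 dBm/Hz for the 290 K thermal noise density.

−80.2 dBm

Sensitivity = −174 + 10 log₁₀(B) + NF + SNR_min
= −174 + 70.64 + 5.72 + 17.4
= −80.24 dBm → −80.2 dBm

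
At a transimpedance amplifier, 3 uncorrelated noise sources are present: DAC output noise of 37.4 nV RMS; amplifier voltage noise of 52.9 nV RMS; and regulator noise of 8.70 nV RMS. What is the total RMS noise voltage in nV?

65.4 nV

Uncorrelated sources add in power (mean-square): V_tot = √(ΣV_i²)
V_tot = √[(3.74×10⁻⁸)² + (5.29×10⁻⁸)² + (8.70×10⁻⁹)²] = 6.54×10⁻⁸ V = 65.4 nV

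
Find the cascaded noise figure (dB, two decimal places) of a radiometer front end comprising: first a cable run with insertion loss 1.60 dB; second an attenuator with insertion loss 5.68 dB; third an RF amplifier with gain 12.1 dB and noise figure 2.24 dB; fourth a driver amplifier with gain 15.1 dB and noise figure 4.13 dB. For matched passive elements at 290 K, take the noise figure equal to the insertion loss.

Convert to linear (a loss of L dB is a gain of −L dB): F_i = 10^(NF_i/10), G_i = 10^(G_i,dB/10)
  Stage 1: F_1 = 10^(1.60/10) = 1.445, G_1 = 10^(−1.60/10) = 0.6918
  Stage 2: F_2 = 10^(5.68/10) = 3.698, G_2 = 10^(−5.68/10) = 0.2704
  Stage 3: F_3 = 10^(2.24/10) = 1.675, G_3 = 10^(12.1/10) = 16.22
  Stage 4: F_4 = 10^(4.13/10) = 2.588, G_4 = 10^(15.1/10) = 32.36
Friis cascade:
  F = 1.445 + (3.698 − 1)/0.6918 + (1.675 − 1)/0.1871 + (2.588 − 1)/3.034 = 9.477
NF = 10 log₁₀(9.477) = 9.77 dB

9.77 dB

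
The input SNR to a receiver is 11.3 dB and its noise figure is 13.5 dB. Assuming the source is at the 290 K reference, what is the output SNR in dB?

By definition F = SNR_in/SNR_out, so in dB: SNR_out = SNR_in − NF
SNR_out = 11.3 − 13.5 = −2.2 dB

−2.2 dB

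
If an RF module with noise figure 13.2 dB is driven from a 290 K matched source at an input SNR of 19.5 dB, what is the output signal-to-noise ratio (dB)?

By definition F = SNR_in/SNR_out, so in dB: SNR_out = SNR_in − NF
SNR_out = 19.5 − 13.2 = 6.3 dB

6.3 dB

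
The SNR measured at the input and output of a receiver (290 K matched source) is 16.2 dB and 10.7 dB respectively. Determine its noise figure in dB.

5.5 dB

NF (dB) = SNR_in(dB) − SNR_out(dB) when the source is at T₀
NF = 16.2 − 10.7 = 5.5 dB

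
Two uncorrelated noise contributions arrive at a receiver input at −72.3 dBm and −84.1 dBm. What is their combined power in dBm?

Convert to linear, add, convert back:
P₁ = 5.89×10⁻¹¹ W, P₂ = 3.89×10⁻¹² W
P_tot = 6.28×10⁻¹¹ W → 10 log₁₀(P_tot / 10⁻³) = −72.0 dBm

−72.0 dBm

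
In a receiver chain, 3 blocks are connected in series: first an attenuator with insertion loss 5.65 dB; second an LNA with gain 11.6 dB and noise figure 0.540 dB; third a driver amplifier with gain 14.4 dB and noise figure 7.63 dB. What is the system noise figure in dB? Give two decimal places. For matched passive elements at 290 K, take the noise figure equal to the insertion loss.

7.31 dB

Convert to linear (a loss of L dB is a gain of −L dB): F_i = 10^(NF_i/10), G_i = 10^(G_i,dB/10)
  Stage 1: F_1 = 10^(5.65/10) = 3.673, G_1 = 10^(−5.65/10) = 0.2723
  Stage 2: F_2 = 10^(0.540/10) = 1.132, G_2 = 10^(11.6/10) = 14.45
  Stage 3: F_3 = 10^(7.63/10) = 5.794, G_3 = 10^(14.4/10) = 27.54
Friis cascade:
  F = 3.673 + (1.132 − 1)/0.2723 + (5.794 − 1)/3.936 = 5.377
NF = 10 log₁₀(5.377) = 7.31 dB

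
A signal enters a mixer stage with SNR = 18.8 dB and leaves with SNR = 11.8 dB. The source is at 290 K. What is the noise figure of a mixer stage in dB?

7.0 dB

NF (dB) = SNR_in(dB) − SNR_out(dB) when the source is at T₀
NF = 18.8 − 11.8 = 7.0 dB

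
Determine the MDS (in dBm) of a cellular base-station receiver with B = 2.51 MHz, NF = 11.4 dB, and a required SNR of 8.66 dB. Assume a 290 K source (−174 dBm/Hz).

Sensitivity = −174 + 10 log₁₀(B) + NF + SNR_min
= −174 + 64 + 11.4 + 8.66
= −89.94 dBm → −89.9 dBm

−89.9 dBm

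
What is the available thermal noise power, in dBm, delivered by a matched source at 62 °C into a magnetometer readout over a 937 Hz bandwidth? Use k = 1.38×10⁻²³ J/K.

T = 62 °C + 273.15 = 335.15 K
P_n = kTB = 1.38×10⁻²³ × 335.15 × 9.37×10² = 4.33×10⁻¹⁸ W
In dBm: 10 log₁₀(4.33×10⁻¹⁸ / 10⁻³) = −143.6 dBm

−143.6 dBm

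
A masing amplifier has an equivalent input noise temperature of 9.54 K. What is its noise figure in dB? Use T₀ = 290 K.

0.141 dB

F = 1 + T_e/T₀ = 1 + 9.54/290 = 1.0329
NF = 10 log₁₀(1.0329) = 0.141 dB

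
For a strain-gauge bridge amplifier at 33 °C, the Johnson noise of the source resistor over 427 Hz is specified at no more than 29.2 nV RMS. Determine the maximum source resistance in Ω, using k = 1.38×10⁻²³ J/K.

T = 33 °C + 273.15 = 306.15 K
Johnson–Nyquist: V_n = √(4kTRB) ⇒ R = V_n² / (4kTB)
4kTB = 4 × 1.38×10⁻²³ × 306.15 × 4.27×10² = 7.22×10⁻¹⁸
R = (2.92×10⁻⁸)² / 7.22×10⁻¹⁸ = 1.18×10² Ω = 118 Ω

118 Ω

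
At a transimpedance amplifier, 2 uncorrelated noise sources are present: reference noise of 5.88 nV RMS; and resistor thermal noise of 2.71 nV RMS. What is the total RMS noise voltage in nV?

6.47 nV

Uncorrelated sources add in power (mean-square): V_tot = √(ΣV_i²)
V_tot = √[(5.88×10⁻⁹)² + (2.71×10⁻⁹)²] = 6.47×10⁻⁹ V = 6.47 nV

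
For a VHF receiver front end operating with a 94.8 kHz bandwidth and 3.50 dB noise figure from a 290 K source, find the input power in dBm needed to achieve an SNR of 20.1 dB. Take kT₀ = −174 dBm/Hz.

Sensitivity = −174 + 10 log₁₀(B) + NF + SNR_min
= −174 + 49.77 + 3.50 + 20.1
= −100.63 dBm → −100.6 dBm

−100.6 dBm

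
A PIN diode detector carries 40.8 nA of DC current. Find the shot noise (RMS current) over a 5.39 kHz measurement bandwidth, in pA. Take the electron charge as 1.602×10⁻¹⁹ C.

8.39 pA

I_n = √(2qI·B)
2qI·B = 2 × 1.602×10⁻¹⁹ × 4.08×10⁻⁸ × 5.39×10³ = 7.05×10⁻²³ A²
I_n = √(7.05×10⁻²³) = 8.39×10⁻¹² A = 8.39 pA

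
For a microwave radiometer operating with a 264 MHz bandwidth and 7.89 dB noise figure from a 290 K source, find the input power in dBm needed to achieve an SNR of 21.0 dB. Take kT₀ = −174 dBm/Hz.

Sensitivity = −174 + 10 log₁₀(B) + NF + SNR_min
= −174 + 84.22 + 7.89 + 21.0
= −60.89 dBm → −60.9 dBm

−60.9 dBm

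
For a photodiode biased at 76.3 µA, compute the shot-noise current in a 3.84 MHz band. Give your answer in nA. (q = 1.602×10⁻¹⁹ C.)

9.69 nA

I_n = √(2qI·B)
2qI·B = 2 × 1.602×10⁻¹⁹ × 7.63×10⁻⁵ × 3.84×10⁶ = 9.39×10⁻¹⁷ A²
I_n = √(9.39×10⁻¹⁷) = 9.69×10⁻⁹ A = 9.69 nA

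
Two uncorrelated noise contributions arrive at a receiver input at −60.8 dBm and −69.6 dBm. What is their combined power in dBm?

Convert to linear, add, convert back:
P₁ = 8.32×10⁻¹⁰ W, P₂ = 1.10×10⁻¹⁰ W
P_tot = 9.41×10⁻¹⁰ W → 10 log₁₀(P_tot / 10⁻³) = −60.3 dBm

−60.3 dBm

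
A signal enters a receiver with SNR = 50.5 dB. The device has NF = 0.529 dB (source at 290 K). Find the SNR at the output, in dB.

49.971 dB

By definition F = SNR_in/SNR_out, so in dB: SNR_out = SNR_in − NF
SNR_out = 50.5 − 0.529 = 49.971 dB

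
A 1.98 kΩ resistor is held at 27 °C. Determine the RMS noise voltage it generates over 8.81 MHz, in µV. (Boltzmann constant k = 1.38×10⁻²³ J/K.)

17.0 µV

T = 27 °C + 273.15 = 300.15 K
V_n = √(4kTRB)
4kTRB = 4 × 1.38×10⁻²³ × 300.15 × 1.98×10³ × 8.81×10⁶ = 2.89×10⁻¹⁰ V²
V_n = √(2.89×10⁻¹⁰) = 1.70×10⁻⁵ V = 17.0 µV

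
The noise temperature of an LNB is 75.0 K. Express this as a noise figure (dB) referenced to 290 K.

0.999 dB

F = 1 + T_e/T₀ = 1 + 75.0/290 = 1.25862
NF = 10 log₁₀(1.25862) = 0.999 dB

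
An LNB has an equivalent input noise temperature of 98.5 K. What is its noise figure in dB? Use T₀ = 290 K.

F = 1 + T_e/T₀ = 1 + 98.5/290 = 1.33966
NF = 10 log₁₀(1.33966) = 1.27 dB

1.27 dB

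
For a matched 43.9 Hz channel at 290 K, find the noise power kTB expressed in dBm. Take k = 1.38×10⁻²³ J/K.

P_n = kTB = 1.38×10⁻²³ × 290 × 4.39×10¹ = 1.76×10⁻¹⁹ W
In dBm: 10 log₁₀(1.76×10⁻¹⁹ / 10⁻³) = −157.6 dBm

−157.6 dBm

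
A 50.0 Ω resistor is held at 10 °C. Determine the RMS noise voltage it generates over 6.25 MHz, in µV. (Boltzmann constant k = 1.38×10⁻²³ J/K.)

2.21 µV

T = 10 °C + 273.15 = 283.15 K
V_n = √(4kTRB)
4kTRB = 4 × 1.38×10⁻²³ × 283.15 × 5.00×10¹ × 6.25×10⁶ = 4.88×10⁻¹² V²
V_n = √(4.88×10⁻¹²) = 2.21×10⁻⁶ V = 2.21 µV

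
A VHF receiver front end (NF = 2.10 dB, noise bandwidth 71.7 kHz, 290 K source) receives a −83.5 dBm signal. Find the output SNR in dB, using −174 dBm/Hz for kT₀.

39.8 dB

Noise floor: N = −174 + 10 log₁₀(B) + NF
10 log₁₀(7.17×10⁴) = 48.56 dB
N = −174 + 48.56 + 2.10 = −123.34 dBm
SNR = P_sig − N = −83.5 − (−123.34) = 39.84 dB → 39.8 dB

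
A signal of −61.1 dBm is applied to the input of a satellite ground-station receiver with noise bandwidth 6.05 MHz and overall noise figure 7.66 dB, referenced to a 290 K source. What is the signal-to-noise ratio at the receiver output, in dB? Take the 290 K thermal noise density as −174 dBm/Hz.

Noise floor: N = −174 + 10 log₁₀(B) + NF
10 log₁₀(6.05×10⁶) = 67.82 dB
N = −174 + 67.82 + 7.66 = −98.52 dBm
SNR = P_sig − N = −61.1 − (−98.52) = 37.42 dB → 37.4 dB

37.4 dB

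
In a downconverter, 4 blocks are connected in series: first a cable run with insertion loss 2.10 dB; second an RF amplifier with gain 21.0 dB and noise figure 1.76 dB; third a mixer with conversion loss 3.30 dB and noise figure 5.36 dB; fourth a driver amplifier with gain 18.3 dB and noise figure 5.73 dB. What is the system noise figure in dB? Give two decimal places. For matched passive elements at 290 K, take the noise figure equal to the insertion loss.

4.05 dB

Convert to linear (a loss of L dB is a gain of −L dB): F_i = 10^(NF_i/10), G_i = 10^(G_i,dB/10)
  Stage 1: F_1 = 10^(2.10/10) = 1.622, G_1 = 10^(−2.10/10) = 0.6166
  Stage 2: F_2 = 10^(1.76/10) = 1.500, G_2 = 10^(21.0/10) = 125.9
  Stage 3: F_3 = 10^(5.36/10) = 3.436, G_3 = 10^(−3.30/10) = 0.4677
  Stage 4: F_4 = 10^(5.73/10) = 3.741, G_4 = 10^(18.3/10) = 67.61
Friis cascade:
  F = 1.622 + (1.500 − 1)/0.6166 + (3.436 − 1)/77.62 + (3.741 − 1)/36.31 = 2.539
NF = 10 log₁₀(2.539) = 4.05 dB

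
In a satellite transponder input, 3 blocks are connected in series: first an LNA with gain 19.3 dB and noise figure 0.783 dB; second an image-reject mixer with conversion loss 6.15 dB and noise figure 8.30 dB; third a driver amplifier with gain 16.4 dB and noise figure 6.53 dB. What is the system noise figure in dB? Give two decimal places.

1.57 dB

Convert to linear (a loss of L dB is a gain of −L dB): F_i = 10^(NF_i/10), G_i = 10^(G_i,dB/10)
  Stage 1: F_1 = 10^(0.783/10) = 1.198, G_1 = 10^(19.3/10) = 85.11
  Stage 2: F_2 = 10^(8.30/10) = 6.761, G_2 = 10^(−6.15/10) = 0.2427
  Stage 3: F_3 = 10^(6.53/10) = 4.498, G_3 = 10^(16.4/10) = 43.65
Friis cascade:
  F = 1.198 + (6.761 − 1)/85.11 + (4.498 − 1)/20.65 = 1.435
NF = 10 log₁₀(1.435) = 1.57 dB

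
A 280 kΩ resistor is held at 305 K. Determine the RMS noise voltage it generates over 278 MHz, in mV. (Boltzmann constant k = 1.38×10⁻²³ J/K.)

1.14 mV

V_n = √(4kTRB)
4kTRB = 4 × 1.38×10⁻²³ × 305 × 2.80×10⁵ × 2.78×10⁸ = 1.31×10⁻⁶ V²
V_n = √(1.31×10⁻⁶) = 1.14×10⁻³ V = 1.14 mV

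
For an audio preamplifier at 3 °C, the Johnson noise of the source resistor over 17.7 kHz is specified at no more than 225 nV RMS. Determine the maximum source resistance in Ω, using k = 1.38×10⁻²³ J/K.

T = 3 °C + 273.15 = 276.15 K
Johnson–Nyquist: V_n = √(4kTRB) ⇒ R = V_n² / (4kTB)
4kTB = 4 × 1.38×10⁻²³ × 276.15 × 1.77×10⁴ = 2.70×10⁻¹⁶
R = (2.25×10⁻⁷)² / 2.70×10⁻¹⁶ = 1.88×10² Ω = 188 Ω

188 Ω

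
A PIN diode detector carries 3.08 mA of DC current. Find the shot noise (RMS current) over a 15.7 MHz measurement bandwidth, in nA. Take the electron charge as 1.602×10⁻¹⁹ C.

I_n = √(2qI·B)
2qI·B = 2 × 1.602×10⁻¹⁹ × 3.08×10⁻³ × 1.57×10⁷ = 1.55×10⁻¹⁴ A²
I_n = √(1.55×10⁻¹⁴) = 1.24×10⁻⁷ A = 124 nA

124 nA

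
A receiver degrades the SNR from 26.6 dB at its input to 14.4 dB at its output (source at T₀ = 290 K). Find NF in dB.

12.2 dB

NF (dB) = SNR_in(dB) − SNR_out(dB) when the source is at T₀
NF = 26.6 − 14.4 = 12.2 dB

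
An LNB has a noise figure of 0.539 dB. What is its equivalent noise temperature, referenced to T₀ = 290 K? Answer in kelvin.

F = 10^(0.539/10) = 1.13214
T_e = (F − 1)·T₀ = (1.13214 − 1) × 290 = 38.3 K

38.3 K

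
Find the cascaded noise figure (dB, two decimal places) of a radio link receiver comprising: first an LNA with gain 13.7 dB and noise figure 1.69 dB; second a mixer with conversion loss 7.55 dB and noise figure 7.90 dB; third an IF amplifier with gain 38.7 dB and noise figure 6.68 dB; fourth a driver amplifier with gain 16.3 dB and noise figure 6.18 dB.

Convert to linear (a loss of L dB is a gain of −L dB): F_i = 10^(NF_i/10), G_i = 10^(G_i,dB/10)
  Stage 1: F_1 = 10^(1.69/10) = 1.476, G_1 = 10^(13.7/10) = 23.44
  Stage 2: F_2 = 10^(7.90/10) = 6.166, G_2 = 10^(−7.55/10) = 0.1758
  Stage 3: F_3 = 10^(6.68/10) = 4.656, G_3 = 10^(38.7/10) = 7413
  Stage 4: F_4 = 10^(6.18/10) = 4.150, G_4 = 10^(16.3/10) = 42.66
Friis cascade:
  F = 1.476 + (6.166 − 1)/23.44 + (4.656 − 1)/4.121 + (4.150 − 1)/3.055×10⁴ = 2.583
NF = 10 log₁₀(2.583) = 4.12 dB

4.12 dB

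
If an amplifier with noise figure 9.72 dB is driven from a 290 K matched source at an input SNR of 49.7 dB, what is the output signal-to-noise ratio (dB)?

By definition F = SNR_in/SNR_out, so in dB: SNR_out = SNR_in − NF
SNR_out = 49.7 − 9.72 = 39.98 dB

39.98 dB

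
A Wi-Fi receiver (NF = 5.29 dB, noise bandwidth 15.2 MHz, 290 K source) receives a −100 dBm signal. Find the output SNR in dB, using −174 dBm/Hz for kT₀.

−3.1 dB

Noise floor: N = −174 + 10 log₁₀(B) + NF
10 log₁₀(1.52×10⁷) = 71.82 dB
N = −174 + 71.82 + 5.29 = −96.89 dBm
SNR = P_sig − N = −100 − (−96.89) = −3.11 dB → −3.1 dB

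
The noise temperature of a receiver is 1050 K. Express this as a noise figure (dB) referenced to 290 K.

6.65 dB

F = 1 + T_e/T₀ = 1 + 1050/290 = 4.62069
NF = 10 log₁₀(4.62069) = 6.65 dB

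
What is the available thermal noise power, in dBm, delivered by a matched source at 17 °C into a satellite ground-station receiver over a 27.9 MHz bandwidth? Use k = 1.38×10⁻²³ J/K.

−99.5 dBm

T = 17 °C + 273.15 = 290.15 K
P_n = kTB = 1.38×10⁻²³ × 290.15 × 2.79×10⁷ = 1.12×10⁻¹³ W
In dBm: 10 log₁₀(1.12×10⁻¹³ / 10⁻³) = −99.5 dBm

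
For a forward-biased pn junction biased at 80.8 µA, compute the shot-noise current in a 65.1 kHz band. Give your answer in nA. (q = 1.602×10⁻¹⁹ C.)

I_n = √(2qI·B)
2qI·B = 2 × 1.602×10⁻¹⁹ × 8.08×10⁻⁵ × 6.51×10⁴ = 1.69×10⁻¹⁸ A²
I_n = √(1.69×10⁻¹⁸) = 1.30×10⁻⁹ A = 1.30 nA

1.30 nA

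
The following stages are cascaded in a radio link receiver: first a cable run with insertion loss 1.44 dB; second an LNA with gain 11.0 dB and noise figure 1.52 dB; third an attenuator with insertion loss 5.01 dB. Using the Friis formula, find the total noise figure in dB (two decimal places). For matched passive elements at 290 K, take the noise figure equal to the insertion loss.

Convert to linear (a loss of L dB is a gain of −L dB): F_i = 10^(NF_i/10), G_i = 10^(G_i,dB/10)
  Stage 1: F_1 = 10^(1.44/10) = 1.393, G_1 = 10^(−1.44/10) = 0.7178
  Stage 2: F_2 = 10^(1.52/10) = 1.419, G_2 = 10^(11.0/10) = 12.59
  Stage 3: F_3 = 10^(5.01/10) = 3.170, G_3 = 10^(−5.01/10) = 0.3155
Friis cascade:
  F = 1.393 + (1.419 − 1)/0.7178 + (3.170 − 1)/9.036 = 2.217
NF = 10 log₁₀(2.217) = 3.46 dB

3.46 dB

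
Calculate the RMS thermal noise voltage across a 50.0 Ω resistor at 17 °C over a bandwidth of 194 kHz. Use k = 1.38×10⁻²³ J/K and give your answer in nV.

T = 17 °C + 273.15 = 290.15 K
V_n = √(4kTRB)
4kTRB = 4 × 1.38×10⁻²³ × 290.15 × 5.00×10¹ × 1.94×10⁵ = 1.55×10⁻¹³ V²
V_n = √(1.55×10⁻¹³) = 3.94×10⁻⁷ V = 394 nV

394 nV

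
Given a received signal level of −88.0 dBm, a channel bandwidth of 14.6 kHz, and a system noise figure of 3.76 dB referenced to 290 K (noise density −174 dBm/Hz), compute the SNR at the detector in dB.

40.6 dB

Noise floor: N = −174 + 10 log₁₀(B) + NF
10 log₁₀(1.46×10⁴) = 41.64 dB
N = −174 + 41.64 + 3.76 = −128.60 dBm
SNR = P_sig − N = −88.0 − (−128.60) = 40.60 dB → 40.6 dB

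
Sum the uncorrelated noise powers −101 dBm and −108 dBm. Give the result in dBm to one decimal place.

−100.2 dBm

Convert to linear, add, convert back:
P₁ = 7.94×10⁻¹⁴ W, P₂ = 1.58×10⁻¹⁴ W
P_tot = 9.53×10⁻¹⁴ W → 10 log₁₀(P_tot / 10⁻³) = −100.2 dBm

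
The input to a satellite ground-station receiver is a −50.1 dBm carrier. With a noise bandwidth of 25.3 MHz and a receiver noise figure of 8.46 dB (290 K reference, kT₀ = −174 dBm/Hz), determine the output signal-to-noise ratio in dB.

41.4 dB

Noise floor: N = −174 + 10 log₁₀(B) + NF
10 log₁₀(2.53×10⁷) = 74.03 dB
N = −174 + 74.03 + 8.46 = −91.51 dBm
SNR = P_sig − N = −50.1 − (−91.51) = 41.41 dB → 41.4 dB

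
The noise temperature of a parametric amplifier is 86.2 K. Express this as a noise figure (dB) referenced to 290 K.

F = 1 + T_e/T₀ = 1 + 86.2/290 = 1.29724
NF = 10 log₁₀(1.29724) = 1.13 dB

1.13 dB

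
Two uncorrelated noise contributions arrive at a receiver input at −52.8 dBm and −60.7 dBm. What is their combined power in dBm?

Convert to linear, add, convert back:
P₁ = 5.25×10⁻⁹ W, P₂ = 8.51×10⁻¹⁰ W
P_tot = 6.10×10⁻⁹ W → 10 log₁₀(P_tot / 10⁻³) = −52.1 dBm

−52.1 dBm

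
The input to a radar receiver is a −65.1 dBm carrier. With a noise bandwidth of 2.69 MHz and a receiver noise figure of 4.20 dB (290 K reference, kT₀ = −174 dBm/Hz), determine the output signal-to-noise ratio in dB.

Noise floor: N = −174 + 10 log₁₀(B) + NF
10 log₁₀(2.69×10⁶) = 64.3 dB
N = −174 + 64.3 + 4.20 = −105.50 dBm
SNR = P_sig − N = −65.1 − (−105.50) = 40.40 dB → 40.4 dB

40.4 dB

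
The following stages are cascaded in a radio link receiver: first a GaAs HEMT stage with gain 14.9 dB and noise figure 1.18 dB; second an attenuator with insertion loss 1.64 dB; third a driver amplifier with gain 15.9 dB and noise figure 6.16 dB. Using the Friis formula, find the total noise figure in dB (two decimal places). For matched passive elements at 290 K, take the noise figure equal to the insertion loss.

Convert to linear (a loss of L dB is a gain of −L dB): F_i = 10^(NF_i/10), G_i = 10^(G_i,dB/10)
  Stage 1: F_1 = 10^(1.18/10) = 1.312, G_1 = 10^(14.9/10) = 30.90
  Stage 2: F_2 = 10^(1.64/10) = 1.459, G_2 = 10^(−1.64/10) = 0.6855
  Stage 3: F_3 = 10^(6.16/10) = 4.130, G_3 = 10^(15.9/10) = 38.90
Friis cascade:
  F = 1.312 + (1.459 − 1)/30.90 + (4.130 − 1)/21.18 = 1.475
NF = 10 log₁₀(1.475) = 1.69 dB

1.69 dB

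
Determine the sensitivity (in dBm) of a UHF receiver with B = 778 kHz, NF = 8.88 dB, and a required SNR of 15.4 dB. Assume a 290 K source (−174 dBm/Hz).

−90.8 dBm

Sensitivity = −174 + 10 log₁₀(B) + NF + SNR_min
= −174 + 58.91 + 8.88 + 15.4
= −90.81 dBm → −90.8 dBm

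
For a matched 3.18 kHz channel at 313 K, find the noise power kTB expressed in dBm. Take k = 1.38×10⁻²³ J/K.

P_n = kTB = 1.38×10⁻²³ × 313 × 3.18×10³ = 1.37×10⁻¹⁷ W
In dBm: 10 log₁₀(1.37×10⁻¹⁷ / 10⁻³) = −138.6 dBm

−138.6 dBm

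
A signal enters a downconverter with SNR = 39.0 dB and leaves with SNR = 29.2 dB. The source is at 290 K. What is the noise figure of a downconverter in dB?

9.8 dB

NF (dB) = SNR_in(dB) − SNR_out(dB) when the source is at T₀
NF = 39.0 − 29.2 = 9.8 dB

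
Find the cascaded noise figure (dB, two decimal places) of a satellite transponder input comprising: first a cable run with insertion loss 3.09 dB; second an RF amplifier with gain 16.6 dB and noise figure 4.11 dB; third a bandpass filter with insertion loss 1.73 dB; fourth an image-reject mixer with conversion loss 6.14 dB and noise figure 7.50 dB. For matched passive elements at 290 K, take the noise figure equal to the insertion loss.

7.46 dB

Convert to linear (a loss of L dB is a gain of −L dB): F_i = 10^(NF_i/10), G_i = 10^(G_i,dB/10)
  Stage 1: F_1 = 10^(3.09/10) = 2.037, G_1 = 10^(−3.09/10) = 0.4909
  Stage 2: F_2 = 10^(4.11/10) = 2.576, G_2 = 10^(16.6/10) = 45.71
  Stage 3: F_3 = 10^(1.73/10) = 1.489, G_3 = 10^(−1.73/10) = 0.6714
  Stage 4: F_4 = 10^(7.50/10) = 5.623, G_4 = 10^(−6.14/10) = 0.2432
Friis cascade:
  F = 2.037 + (2.576 − 1)/0.4909 + (1.489 − 1)/22.44 + (5.623 − 1)/15.07 = 5.577
NF = 10 log₁₀(5.577) = 7.46 dB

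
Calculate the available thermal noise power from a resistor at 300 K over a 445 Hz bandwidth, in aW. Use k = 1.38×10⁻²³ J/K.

P_n = kTB = 1.38×10⁻²³ × 300 × 4.45×10² = 1.84×10⁻¹⁸ W = 1.84 aW

1.84 aW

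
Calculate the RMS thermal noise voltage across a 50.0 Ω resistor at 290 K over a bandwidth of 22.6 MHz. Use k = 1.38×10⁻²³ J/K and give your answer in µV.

4.25 µV

V_n = √(4kTRB)
4kTRB = 4 × 1.38×10⁻²³ × 290 × 5.00×10¹ × 2.26×10⁷ = 1.81×10⁻¹¹ V²
V_n = √(1.81×10⁻¹¹) = 4.25×10⁻⁶ V = 4.25 µV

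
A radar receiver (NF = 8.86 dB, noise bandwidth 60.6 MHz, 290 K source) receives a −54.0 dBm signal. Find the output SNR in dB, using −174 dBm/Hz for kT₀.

Noise floor: N = −174 + 10 log₁₀(B) + NF
10 log₁₀(6.06×10⁷) = 77.82 dB
N = −174 + 77.82 + 8.86 = −87.32 dBm
SNR = P_sig − N = −54.0 − (−87.32) = 33.32 dB → 33.3 dB

33.3 dB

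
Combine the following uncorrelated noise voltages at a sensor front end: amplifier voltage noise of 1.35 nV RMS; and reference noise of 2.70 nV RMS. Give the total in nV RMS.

Uncorrelated sources add in power (mean-square): V_tot = √(ΣV_i²)
V_tot = √[(1.35×10⁻⁹)² + (2.70×10⁻⁹)²] = 3.02×10⁻⁹ V = 3.02 nV

3.02 nV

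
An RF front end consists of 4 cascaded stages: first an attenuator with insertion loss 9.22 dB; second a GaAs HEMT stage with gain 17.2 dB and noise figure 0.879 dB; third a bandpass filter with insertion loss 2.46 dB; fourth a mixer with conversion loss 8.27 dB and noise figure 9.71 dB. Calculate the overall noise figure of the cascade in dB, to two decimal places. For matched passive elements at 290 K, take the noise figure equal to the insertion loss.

11.04 dB

Convert to linear (a loss of L dB is a gain of −L dB): F_i = 10^(NF_i/10), G_i = 10^(G_i,dB/10)
  Stage 1: F_1 = 10^(9.22/10) = 8.356, G_1 = 10^(−9.22/10) = 0.1197
  Stage 2: F_2 = 10^(0.879/10) = 1.224, G_2 = 10^(17.2/10) = 52.48
  Stage 3: F_3 = 10^(2.46/10) = 1.762, G_3 = 10^(−2.46/10) = 0.5675
  Stage 4: F_4 = 10^(9.71/10) = 9.354, G_4 = 10^(−8.27/10) = 0.1489
Friis cascade:
  F = 8.356 + (1.224 − 1)/0.1197 + (1.762 − 1)/6.281 + (9.354 − 1)/3.565 = 12.70
NF = 10 log₁₀(12.70) = 11.04 dB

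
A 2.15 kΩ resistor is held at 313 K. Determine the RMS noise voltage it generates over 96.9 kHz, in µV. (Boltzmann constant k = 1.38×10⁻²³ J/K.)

V_n = √(4kTRB)
4kTRB = 4 × 1.38×10⁻²³ × 313 × 2.15×10³ × 9.69×10⁴ = 3.60×10⁻¹² V²
V_n = √(3.60×10⁻¹²) = 1.90×10⁻⁶ V = 1.90 µV

1.90 µV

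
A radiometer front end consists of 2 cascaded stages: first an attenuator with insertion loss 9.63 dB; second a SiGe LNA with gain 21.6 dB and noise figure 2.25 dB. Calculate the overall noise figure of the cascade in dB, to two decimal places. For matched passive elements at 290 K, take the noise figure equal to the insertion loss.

Convert to linear (a loss of L dB is a gain of −L dB): F_i = 10^(NF_i/10), G_i = 10^(G_i,dB/10)
  Stage 1: F_1 = 10^(9.63/10) = 9.183, G_1 = 10^(−9.63/10) = 0.1089
  Stage 2: F_2 = 10^(2.25/10) = 1.679, G_2 = 10^(21.6/10) = 144.5
Friis cascade:
  F = 9.183 + (1.679 − 1)/0.1089 = 15.42
NF = 10 log₁₀(15.42) = 11.88 dB

11.88 dB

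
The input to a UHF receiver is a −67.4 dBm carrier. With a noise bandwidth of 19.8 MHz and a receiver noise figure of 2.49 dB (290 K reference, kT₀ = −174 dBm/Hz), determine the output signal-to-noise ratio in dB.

31.1 dB

Noise floor: N = −174 + 10 log₁₀(B) + NF
10 log₁₀(1.98×10⁷) = 72.97 dB
N = −174 + 72.97 + 2.49 = −98.54 dBm
SNR = P_sig − N = −67.4 − (−98.54) = 31.14 dB → 31.1 dB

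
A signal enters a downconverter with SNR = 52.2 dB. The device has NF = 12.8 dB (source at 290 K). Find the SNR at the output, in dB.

39.4 dB

By definition F = SNR_in/SNR_out, so in dB: SNR_out = SNR_in − NF
SNR_out = 52.2 − 12.8 = 39.4 dB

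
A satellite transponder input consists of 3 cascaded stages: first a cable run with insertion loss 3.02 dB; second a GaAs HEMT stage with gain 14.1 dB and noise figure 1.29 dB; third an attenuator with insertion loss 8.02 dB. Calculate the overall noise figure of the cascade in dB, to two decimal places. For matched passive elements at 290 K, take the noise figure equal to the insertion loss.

4.93 dB

Convert to linear (a loss of L dB is a gain of −L dB): F_i = 10^(NF_i/10), G_i = 10^(G_i,dB/10)
  Stage 1: F_1 = 10^(3.02/10) = 2.004, G_1 = 10^(−3.02/10) = 0.4989
  Stage 2: F_2 = 10^(1.29/10) = 1.346, G_2 = 10^(14.1/10) = 25.70
  Stage 3: F_3 = 10^(8.02/10) = 6.339, G_3 = 10^(−8.02/10) = 0.1578
Friis cascade:
  F = 2.004 + (1.346 − 1)/0.4989 + (6.339 − 1)/12.82 = 3.114
NF = 10 log₁₀(3.114) = 4.93 dB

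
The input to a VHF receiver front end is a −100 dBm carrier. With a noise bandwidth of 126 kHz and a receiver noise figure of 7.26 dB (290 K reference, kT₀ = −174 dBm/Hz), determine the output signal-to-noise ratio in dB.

Noise floor: N = −174 + 10 log₁₀(B) + NF
10 log₁₀(1.26×10⁵) = 51 dB
N = −174 + 51 + 7.26 = −115.74 dBm
SNR = P_sig − N = −100 − (−115.74) = 15.74 dB → 15.7 dB

15.7 dB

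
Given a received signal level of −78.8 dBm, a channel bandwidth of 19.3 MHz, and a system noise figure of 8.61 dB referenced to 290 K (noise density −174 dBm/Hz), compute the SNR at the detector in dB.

13.7 dB

Noise floor: N = −174 + 10 log₁₀(B) + NF
10 log₁₀(1.93×10⁷) = 72.86 dB
N = −174 + 72.86 + 8.61 = −92.53 dBm
SNR = P_sig − N = −78.8 − (−92.53) = 13.73 dB → 13.7 dB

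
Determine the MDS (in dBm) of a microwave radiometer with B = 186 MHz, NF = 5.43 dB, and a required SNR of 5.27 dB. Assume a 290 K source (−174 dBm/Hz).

Sensitivity = −174 + 10 log₁₀(B) + NF + SNR_min
= −174 + 82.7 + 5.43 + 5.27
= −80.60 dBm → −80.6 dBm

−80.6 dBm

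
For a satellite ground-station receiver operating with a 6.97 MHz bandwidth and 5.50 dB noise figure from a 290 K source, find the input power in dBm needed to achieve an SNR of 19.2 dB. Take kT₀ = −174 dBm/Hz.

−80.9 dBm

Sensitivity = −174 + 10 log₁₀(B) + NF + SNR_min
= −174 + 68.43 + 5.50 + 19.2
= −80.87 dBm → −80.9 dBm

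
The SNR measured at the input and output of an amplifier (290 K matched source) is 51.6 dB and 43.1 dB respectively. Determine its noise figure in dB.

8.5 dB

NF (dB) = SNR_in(dB) − SNR_out(dB) when the source is at T₀
NF = 51.6 − 43.1 = 8.5 dB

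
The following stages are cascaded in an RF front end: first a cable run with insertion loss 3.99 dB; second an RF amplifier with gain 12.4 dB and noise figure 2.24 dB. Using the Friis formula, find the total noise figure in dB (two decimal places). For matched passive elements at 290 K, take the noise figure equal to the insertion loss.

Convert to linear (a loss of L dB is a gain of −L dB): F_i = 10^(NF_i/10), G_i = 10^(G_i,dB/10)
  Stage 1: F_1 = 10^(3.99/10) = 2.506, G_1 = 10^(−3.99/10) = 0.3990
  Stage 2: F_2 = 10^(2.24/10) = 1.675, G_2 = 10^(12.4/10) = 17.38
Friis cascade:
  F = 2.506 + (1.675 − 1)/0.3990 = 4.198
NF = 10 log₁₀(4.198) = 6.23 dB

6.23 dB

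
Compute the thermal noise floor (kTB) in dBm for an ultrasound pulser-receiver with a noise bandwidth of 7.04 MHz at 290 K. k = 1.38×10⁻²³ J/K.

−105.5 dBm

P_n = kTB = 1.38×10⁻²³ × 290 × 7.04×10⁶ = 2.82×10⁻¹⁴ W
In dBm: 10 log₁₀(2.82×10⁻¹⁴ / 10⁻³) = −105.5 dBm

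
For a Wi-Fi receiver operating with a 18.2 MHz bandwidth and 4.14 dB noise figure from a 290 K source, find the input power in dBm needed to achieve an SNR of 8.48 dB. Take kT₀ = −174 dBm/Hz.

−88.8 dBm

Sensitivity = −174 + 10 log₁₀(B) + NF + SNR_min
= −174 + 72.6 + 4.14 + 8.48
= −88.78 dBm → −88.8 dBm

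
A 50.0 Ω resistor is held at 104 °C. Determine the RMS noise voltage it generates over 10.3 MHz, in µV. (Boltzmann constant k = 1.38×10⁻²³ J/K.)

T = 104 °C + 273.15 = 377.15 K
V_n = √(4kTRB)
4kTRB = 4 × 1.38×10⁻²³ × 377.15 × 5.00×10¹ × 1.03×10⁷ = 1.07×10⁻¹¹ V²
V_n = √(1.07×10⁻¹¹) = 3.27×10⁻⁶ V = 3.27 µV

3.27 µV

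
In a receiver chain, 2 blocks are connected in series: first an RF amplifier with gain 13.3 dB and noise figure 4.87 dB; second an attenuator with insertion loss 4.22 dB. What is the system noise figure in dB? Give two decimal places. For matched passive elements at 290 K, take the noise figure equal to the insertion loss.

Convert to linear (a loss of L dB is a gain of −L dB): F_i = 10^(NF_i/10), G_i = 10^(G_i,dB/10)
  Stage 1: F_1 = 10^(4.87/10) = 3.069, G_1 = 10^(13.3/10) = 21.38
  Stage 2: F_2 = 10^(4.22/10) = 2.642, G_2 = 10^(−4.22/10) = 0.3784
Friis cascade:
  F = 3.069 + (2.642 − 1)/21.38 = 3.146
NF = 10 log₁₀(3.146) = 4.98 dB

4.98 dB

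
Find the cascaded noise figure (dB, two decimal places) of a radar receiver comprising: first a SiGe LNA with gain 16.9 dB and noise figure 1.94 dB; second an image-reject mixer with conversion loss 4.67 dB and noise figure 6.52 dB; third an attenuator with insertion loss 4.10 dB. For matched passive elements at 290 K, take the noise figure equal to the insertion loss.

2.38 dB

Convert to linear (a loss of L dB is a gain of −L dB): F_i = 10^(NF_i/10), G_i = 10^(G_i,dB/10)
  Stage 1: F_1 = 10^(1.94/10) = 1.563, G_1 = 10^(16.9/10) = 48.98
  Stage 2: F_2 = 10^(6.52/10) = 4.487, G_2 = 10^(−4.67/10) = 0.3412
  Stage 3: F_3 = 10^(4.10/10) = 2.570, G_3 = 10^(−4.10/10) = 0.3890
Friis cascade:
  F = 1.563 + (4.487 − 1)/48.98 + (2.570 − 1)/16.71 = 1.728
NF = 10 log₁₀(1.728) = 2.38 dB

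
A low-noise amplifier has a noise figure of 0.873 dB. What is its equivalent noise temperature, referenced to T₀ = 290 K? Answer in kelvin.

F = 10^(0.873/10) = 1.22264
T_e = (F − 1)·T₀ = (1.22264 − 1) × 290 = 64.6 K

64.6 K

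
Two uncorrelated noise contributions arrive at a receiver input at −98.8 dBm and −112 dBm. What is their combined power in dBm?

−98.6 dBm

Convert to linear, add, convert back:
P₁ = 1.32×10⁻¹³ W, P₂ = 6.31×10⁻¹⁵ W
P_tot = 1.38×10⁻¹³ W → 10 log₁₀(P_tot / 10⁻³) = −98.6 dBm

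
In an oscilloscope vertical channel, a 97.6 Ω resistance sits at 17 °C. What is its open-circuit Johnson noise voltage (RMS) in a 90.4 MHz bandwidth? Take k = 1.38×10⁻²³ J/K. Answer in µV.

11.9 µV

T = 17 °C + 273.15 = 290.15 K
V_n = √(4kTRB)
4kTRB = 4 × 1.38×10⁻²³ × 290.15 × 9.76×10¹ × 9.04×10⁷ = 1.41×10⁻¹⁰ V²
V_n = √(1.41×10⁻¹⁰) = 1.19×10⁻⁵ V = 11.9 µV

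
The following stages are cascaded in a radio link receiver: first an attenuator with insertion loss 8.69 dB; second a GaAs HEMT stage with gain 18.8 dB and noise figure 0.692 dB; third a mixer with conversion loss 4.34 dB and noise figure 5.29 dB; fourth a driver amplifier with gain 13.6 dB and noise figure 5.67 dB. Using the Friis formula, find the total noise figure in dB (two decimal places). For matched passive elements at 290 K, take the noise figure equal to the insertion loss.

Convert to linear (a loss of L dB is a gain of −L dB): F_i = 10^(NF_i/10), G_i = 10^(G_i,dB/10)
  Stage 1: F_1 = 10^(8.69/10) = 7.396, G_1 = 10^(−8.69/10) = 0.1352
  Stage 2: F_2 = 10^(0.692/10) = 1.173, G_2 = 10^(18.8/10) = 75.86
  Stage 3: F_3 = 10^(5.29/10) = 3.381, G_3 = 10^(−4.34/10) = 0.3681
  Stage 4: F_4 = 10^(5.67/10) = 3.690, G_4 = 10^(13.6/10) = 22.91
Friis cascade:
  F = 7.396 + (1.173 − 1)/0.1352 + (3.381 − 1)/10.26 + (3.690 − 1)/3.776 = 9.618
NF = 10 log₁₀(9.618) = 9.83 dB

9.83 dB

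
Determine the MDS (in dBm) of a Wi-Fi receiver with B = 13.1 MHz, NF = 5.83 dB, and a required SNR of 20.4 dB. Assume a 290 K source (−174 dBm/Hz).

−76.6 dBm

Sensitivity = −174 + 10 log₁₀(B) + NF + SNR_min
= −174 + 71.17 + 5.83 + 20.4
= −76.60 dBm → −76.6 dBm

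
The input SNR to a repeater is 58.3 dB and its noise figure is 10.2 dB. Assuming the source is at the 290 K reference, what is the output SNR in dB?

By definition F = SNR_in/SNR_out, so in dB: SNR_out = SNR_in − NF
SNR_out = 58.3 − 10.2 = 48.1 dB

48.1 dB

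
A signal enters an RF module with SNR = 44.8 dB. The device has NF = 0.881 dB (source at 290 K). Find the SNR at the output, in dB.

By definition F = SNR_in/SNR_out, so in dB: SNR_out = SNR_in − NF
SNR_out = 44.8 − 0.881 = 43.919 dB

43.919 dB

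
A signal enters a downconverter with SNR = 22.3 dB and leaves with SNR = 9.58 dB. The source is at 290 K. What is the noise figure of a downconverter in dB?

NF (dB) = SNR_in(dB) − SNR_out(dB) when the source is at T₀
NF = 22.3 − 9.58 = 12.72 dB

12.72 dB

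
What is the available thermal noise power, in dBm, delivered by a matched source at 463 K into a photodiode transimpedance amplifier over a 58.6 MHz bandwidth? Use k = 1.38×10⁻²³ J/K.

P_n = kTB = 1.38×10⁻²³ × 463 × 5.86×10⁷ = 3.74×10⁻¹³ W
In dBm: 10 log₁₀(3.74×10⁻¹³ / 10⁻³) = −94.3 dBm

−94.3 dBm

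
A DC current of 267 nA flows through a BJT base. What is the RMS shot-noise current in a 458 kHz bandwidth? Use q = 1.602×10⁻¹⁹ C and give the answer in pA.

198 pA

I_n = √(2qI·B)
2qI·B = 2 × 1.602×10⁻¹⁹ × 2.67×10⁻⁷ × 4.58×10⁵ = 3.92×10⁻²⁰ A²
I_n = √(3.92×10⁻²⁰) = 1.98×10⁻¹⁰ A = 198 pA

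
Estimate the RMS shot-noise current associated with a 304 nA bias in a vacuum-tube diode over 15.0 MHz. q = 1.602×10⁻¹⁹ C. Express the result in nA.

I_n = √(2qI·B)
2qI·B = 2 × 1.602×10⁻¹⁹ × 3.04×10⁻⁷ × 1.50×10⁷ = 1.46×10⁻¹⁸ A²
I_n = √(1.46×10⁻¹⁸) = 1.21×10⁻⁹ A = 1.21 nA

1.21 nA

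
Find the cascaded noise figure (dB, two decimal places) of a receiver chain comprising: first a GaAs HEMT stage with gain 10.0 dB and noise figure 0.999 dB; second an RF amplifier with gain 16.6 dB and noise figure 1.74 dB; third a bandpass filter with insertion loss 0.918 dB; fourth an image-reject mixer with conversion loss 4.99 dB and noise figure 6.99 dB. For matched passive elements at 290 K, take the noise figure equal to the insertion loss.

1.20 dB

Convert to linear (a loss of L dB is a gain of −L dB): F_i = 10^(NF_i/10), G_i = 10^(G_i,dB/10)
  Stage 1: F_1 = 10^(0.999/10) = 1.259, G_1 = 10^(10.0/10) = 10.00
  Stage 2: F_2 = 10^(1.74/10) = 1.493, G_2 = 10^(16.6/10) = 45.71
  Stage 3: F_3 = 10^(0.918/10) = 1.235, G_3 = 10^(−0.918/10) = 0.8095
  Stage 4: F_4 = 10^(6.99/10) = 5.000, G_4 = 10^(−4.99/10) = 0.3170
Friis cascade:
  F = 1.259 + (1.493 − 1)/10.00 + (1.235 − 1)/457.1 + (5.000 − 1)/370.0 = 1.319
NF = 10 log₁₀(1.319) = 1.20 dB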